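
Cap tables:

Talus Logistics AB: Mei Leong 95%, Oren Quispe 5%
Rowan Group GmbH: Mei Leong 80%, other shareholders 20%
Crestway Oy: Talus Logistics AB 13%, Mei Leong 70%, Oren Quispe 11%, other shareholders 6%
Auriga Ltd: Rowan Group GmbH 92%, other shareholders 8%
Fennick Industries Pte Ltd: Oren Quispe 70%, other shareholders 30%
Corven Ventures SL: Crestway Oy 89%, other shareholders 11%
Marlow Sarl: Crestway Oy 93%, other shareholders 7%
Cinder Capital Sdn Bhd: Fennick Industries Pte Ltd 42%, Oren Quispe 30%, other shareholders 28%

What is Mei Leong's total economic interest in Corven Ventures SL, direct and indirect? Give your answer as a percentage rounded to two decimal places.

Mei reaches Corven along 2 paths.
Via Talus → Crestway: 95% × 13% × 89% = 10.9915%.
Via Crestway: 70% × 89% = 62.3%.
Total: 10.9915% + 62.3% = 73.2915%.
Rounded: 73.29%.

73.29%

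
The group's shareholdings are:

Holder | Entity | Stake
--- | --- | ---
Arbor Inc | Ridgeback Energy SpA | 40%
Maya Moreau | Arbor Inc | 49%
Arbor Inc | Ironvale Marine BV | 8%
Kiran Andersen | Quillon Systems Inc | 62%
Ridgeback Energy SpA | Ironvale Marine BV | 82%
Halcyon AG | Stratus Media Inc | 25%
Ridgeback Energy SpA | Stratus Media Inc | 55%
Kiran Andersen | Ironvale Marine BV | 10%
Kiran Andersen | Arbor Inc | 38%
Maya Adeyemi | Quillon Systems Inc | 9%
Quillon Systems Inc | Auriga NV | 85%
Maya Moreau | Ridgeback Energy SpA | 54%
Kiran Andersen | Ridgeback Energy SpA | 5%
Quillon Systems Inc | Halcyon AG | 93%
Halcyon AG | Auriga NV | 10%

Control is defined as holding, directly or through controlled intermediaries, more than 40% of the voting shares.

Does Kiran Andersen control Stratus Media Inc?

No

Kiran holds 62% of Quillon, so Kiran controls Quillon.
Quillon holds 93% of Halcyon, so Kiran controls Halcyon.
Quillon and Halcyon together hold 85% + 10% = 95% of Auriga, so Kiran controls Auriga.
In Stratus, Kiran's side holds only 25%, not > 40%.
So Kiran does not control Stratus.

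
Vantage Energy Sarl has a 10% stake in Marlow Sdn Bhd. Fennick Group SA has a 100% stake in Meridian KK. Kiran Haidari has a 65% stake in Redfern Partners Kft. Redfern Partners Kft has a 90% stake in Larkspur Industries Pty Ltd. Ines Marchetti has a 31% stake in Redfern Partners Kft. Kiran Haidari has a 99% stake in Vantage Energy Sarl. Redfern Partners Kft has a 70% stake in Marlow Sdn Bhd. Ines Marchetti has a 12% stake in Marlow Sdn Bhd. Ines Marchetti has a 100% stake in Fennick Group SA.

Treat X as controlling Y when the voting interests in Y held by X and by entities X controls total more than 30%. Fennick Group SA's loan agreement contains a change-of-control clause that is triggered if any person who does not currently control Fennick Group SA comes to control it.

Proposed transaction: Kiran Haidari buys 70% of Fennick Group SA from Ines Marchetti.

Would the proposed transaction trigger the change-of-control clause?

The purchase adds only to Kiran's holdings (Ines's stake shrinks), so Kiran is the only person who could newly come to control Fennick.
Kiran holds 99% of Vantage, so Kiran controls Vantage.
Kiran holds 65% of Redfern, so Kiran controls Redfern.
Redfern and Vantage together hold 70% + 10% = 80% of Marlow, so Kiran controls Marlow.
Redfern holds 90% of Larkspur, so Kiran controls Larkspur.
Neither Kiran nor any entity Kiran controls holds any voting interest in Fennick.
So before the transaction, Kiran does not control Fennick.
After the purchase, Kiran holds 70% of Fennick directly, and Ines's stake falls to 30%.
Kiran holds 70% of Fennick, so Kiran controls Fennick.
Kiran did not control Fennick before and does after, so the clause is triggered.

Yes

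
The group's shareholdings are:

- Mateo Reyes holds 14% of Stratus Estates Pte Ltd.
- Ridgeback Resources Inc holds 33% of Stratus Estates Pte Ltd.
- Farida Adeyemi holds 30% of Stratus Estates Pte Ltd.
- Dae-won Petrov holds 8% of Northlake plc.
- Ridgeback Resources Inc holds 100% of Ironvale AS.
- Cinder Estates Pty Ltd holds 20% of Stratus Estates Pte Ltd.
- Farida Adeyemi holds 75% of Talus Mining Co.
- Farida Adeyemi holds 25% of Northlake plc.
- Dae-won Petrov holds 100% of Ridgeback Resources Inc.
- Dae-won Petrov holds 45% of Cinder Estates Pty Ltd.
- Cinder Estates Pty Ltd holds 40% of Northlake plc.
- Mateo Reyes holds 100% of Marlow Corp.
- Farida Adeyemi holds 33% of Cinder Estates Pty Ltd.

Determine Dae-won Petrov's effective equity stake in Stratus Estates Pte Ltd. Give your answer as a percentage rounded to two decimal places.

Dae-won reaches Stratus along 2 paths.
Via Ridgeback: 100% × 33% = 33%.
Via Cinder: 45% × 20% = 9%.
Total: 33% + 9% = 42%.
Rounded: 42.00%.

42.00%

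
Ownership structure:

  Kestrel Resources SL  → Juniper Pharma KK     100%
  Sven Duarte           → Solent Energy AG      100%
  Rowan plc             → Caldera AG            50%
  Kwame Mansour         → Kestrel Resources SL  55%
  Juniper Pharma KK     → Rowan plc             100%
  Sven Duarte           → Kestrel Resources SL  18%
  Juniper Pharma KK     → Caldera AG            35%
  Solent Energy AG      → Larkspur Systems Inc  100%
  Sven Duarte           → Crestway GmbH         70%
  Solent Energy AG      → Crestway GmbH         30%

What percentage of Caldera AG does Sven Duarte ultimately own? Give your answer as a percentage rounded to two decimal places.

Sven reaches Caldera along 2 paths.
Via Kestrel → Juniper → Rowan: 18% × 100% × 100% × 50% = 9%.
Via Kestrel → Juniper: 18% × 100% × 35% = 6.3%.
Total: 9% + 6.3% = 15.3%.
Rounded: 15.30%.

15.30%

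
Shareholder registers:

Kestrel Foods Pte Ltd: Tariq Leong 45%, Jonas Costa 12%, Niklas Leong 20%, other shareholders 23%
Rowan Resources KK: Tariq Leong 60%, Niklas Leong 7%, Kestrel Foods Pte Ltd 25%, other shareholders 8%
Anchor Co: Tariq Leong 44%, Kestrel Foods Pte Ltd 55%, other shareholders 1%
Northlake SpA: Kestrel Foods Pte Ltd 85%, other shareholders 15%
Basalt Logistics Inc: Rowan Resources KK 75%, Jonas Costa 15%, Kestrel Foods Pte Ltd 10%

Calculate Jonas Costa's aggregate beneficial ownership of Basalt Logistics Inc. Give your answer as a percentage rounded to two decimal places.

18.45%

Jonas reaches Basalt along 3 paths.
Via Kestrel → Rowan: 12% × 25% × 75% = 2.25%.
Direct stake: 15% = 15%.
Via Kestrel: 12% × 10% = 1.2%.
Total: 2.25% + 15% + 1.2% = 18.45%.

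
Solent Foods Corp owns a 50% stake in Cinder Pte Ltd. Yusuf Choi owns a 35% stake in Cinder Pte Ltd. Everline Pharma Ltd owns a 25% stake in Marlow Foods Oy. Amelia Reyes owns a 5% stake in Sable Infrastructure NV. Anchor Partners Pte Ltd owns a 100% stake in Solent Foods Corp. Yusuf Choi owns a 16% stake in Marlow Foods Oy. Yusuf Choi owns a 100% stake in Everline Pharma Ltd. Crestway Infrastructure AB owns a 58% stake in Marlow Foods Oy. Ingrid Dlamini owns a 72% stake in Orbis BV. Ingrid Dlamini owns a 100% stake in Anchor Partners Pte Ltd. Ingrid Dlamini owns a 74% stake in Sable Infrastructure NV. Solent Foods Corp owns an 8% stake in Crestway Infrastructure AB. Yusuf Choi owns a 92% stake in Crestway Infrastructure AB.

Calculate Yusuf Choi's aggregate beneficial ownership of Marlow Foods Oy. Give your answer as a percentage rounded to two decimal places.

94.36%

Yusuf reaches Marlow along 3 paths.
Via Everline: 100% × 25% = 25%.
Via Crestway: 92% × 58% = 53.36%.
Direct stake: 16% = 16%.
Total: 25% + 53.36% + 16% = 94.36%.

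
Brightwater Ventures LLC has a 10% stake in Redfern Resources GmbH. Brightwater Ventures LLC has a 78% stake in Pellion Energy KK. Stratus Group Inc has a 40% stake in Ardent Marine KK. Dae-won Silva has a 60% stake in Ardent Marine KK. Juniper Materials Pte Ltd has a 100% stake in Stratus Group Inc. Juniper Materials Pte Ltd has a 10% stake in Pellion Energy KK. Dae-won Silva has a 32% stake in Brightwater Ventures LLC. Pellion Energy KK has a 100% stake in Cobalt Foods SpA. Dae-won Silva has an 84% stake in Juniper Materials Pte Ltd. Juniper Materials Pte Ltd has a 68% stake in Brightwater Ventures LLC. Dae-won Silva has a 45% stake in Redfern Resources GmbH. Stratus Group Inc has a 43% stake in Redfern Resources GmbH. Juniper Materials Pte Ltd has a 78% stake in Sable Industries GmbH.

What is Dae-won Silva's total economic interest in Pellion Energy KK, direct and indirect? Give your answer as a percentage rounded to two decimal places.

Dae-won reaches Pellion along 3 paths.
Via Juniper → Brightwater: 84% × 68% × 78% = 44.5536%.
Via Brightwater: 32% × 78% = 24.96%.
Via Juniper: 84% × 10% = 8.4%.
Total: 44.5536% + 24.96% + 8.4% = 77.9136%.
Rounded: 77.91%.

77.91%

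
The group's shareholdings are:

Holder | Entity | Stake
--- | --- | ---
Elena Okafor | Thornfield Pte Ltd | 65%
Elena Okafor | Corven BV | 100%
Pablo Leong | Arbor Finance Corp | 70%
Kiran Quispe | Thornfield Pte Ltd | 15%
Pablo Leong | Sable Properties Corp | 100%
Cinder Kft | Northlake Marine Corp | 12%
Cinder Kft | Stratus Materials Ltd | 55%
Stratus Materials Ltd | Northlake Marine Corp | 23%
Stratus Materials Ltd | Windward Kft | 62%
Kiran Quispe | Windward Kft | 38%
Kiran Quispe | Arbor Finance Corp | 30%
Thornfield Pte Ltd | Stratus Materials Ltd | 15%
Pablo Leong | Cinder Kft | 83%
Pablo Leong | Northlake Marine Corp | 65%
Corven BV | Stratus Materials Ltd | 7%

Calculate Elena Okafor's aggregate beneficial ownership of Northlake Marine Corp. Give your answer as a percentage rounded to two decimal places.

Elena reaches Northlake along 2 paths.
Via Thornfield → Stratus: 65% × 15% × 23% = 2.2425%.
Via Corven → Stratus: 100% × 7% × 23% = 1.61%.
Total: 2.2425% + 1.61% = 3.8525%.
Rounded: 3.85%.

3.85%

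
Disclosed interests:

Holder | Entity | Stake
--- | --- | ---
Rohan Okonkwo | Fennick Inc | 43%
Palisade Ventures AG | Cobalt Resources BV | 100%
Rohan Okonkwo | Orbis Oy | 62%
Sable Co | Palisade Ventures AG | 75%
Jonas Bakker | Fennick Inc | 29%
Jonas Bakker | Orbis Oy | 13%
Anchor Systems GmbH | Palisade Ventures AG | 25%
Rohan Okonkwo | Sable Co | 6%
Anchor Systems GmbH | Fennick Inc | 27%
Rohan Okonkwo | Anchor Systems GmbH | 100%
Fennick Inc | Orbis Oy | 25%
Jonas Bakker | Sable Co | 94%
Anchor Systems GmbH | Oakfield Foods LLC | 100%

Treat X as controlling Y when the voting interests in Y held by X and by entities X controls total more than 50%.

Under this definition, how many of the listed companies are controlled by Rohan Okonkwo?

4

Rohan holds 100% of Anchor, so Rohan controls Anchor.
Anchor and Rohan together hold 27% + 43% = 70% of Fennick, so Rohan controls Fennick.
Anchor holds 100% of Oakfield, so Rohan controls Oakfield.
Fennick and Rohan together hold 25% + 62% = 87% of Orbis, so Rohan controls Orbis.
No other company's threshold is met.
Rohan controls 4 companies.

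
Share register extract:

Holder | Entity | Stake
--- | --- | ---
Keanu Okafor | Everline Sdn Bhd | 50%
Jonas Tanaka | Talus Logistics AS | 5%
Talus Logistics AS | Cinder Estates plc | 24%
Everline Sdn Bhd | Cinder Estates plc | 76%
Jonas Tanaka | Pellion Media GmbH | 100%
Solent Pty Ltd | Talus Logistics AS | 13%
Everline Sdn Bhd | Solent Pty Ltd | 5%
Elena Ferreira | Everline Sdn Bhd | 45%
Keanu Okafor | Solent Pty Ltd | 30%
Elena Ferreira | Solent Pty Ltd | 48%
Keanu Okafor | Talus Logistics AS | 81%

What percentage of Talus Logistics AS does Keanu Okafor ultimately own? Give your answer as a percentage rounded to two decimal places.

Keanu reaches Talus along 3 paths.
Via Solent: 30% × 13% = 3.9%.
Via Everline → Solent: 50% × 5% × 13% = 0.325%.
Direct stake: 81% = 81%.
Total: 3.9% + 0.325% + 81% = 85.225%.
Rounded: 85.23%.

85.23%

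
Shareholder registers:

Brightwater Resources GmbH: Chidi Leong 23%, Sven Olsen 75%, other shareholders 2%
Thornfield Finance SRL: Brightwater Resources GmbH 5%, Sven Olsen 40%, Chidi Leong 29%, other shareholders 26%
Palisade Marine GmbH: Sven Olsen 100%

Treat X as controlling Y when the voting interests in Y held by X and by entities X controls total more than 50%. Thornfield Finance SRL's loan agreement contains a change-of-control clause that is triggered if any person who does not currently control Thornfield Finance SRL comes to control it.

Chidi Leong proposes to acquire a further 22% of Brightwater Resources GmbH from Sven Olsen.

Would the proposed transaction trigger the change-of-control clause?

No

The purchase adds only to Chidi's holdings (Sven's stake shrinks), so Chidi is the only person who could newly come to control Thornfield.
Chidi's largest direct stake is 29% in Thornfield, which does not meet the threshold, so Chidi controls no company.
In Thornfield, Chidi's side holds only 29%, not > 50%.
So before the transaction, Chidi does not control Thornfield.
After the purchase, Chidi's direct stake in Brightwater rises to 23% + 22% = 45%, and Sven's stake falls to 53%.
Chidi's side now holds 45% of Brightwater, not > 50%, so Chidi still does not control Brightwater.
After the transaction, Chidi's side holds 29% of Thornfield, not > 50%, so Chidi still does not control Thornfield.
No new person acquires control, so the clause is not triggered.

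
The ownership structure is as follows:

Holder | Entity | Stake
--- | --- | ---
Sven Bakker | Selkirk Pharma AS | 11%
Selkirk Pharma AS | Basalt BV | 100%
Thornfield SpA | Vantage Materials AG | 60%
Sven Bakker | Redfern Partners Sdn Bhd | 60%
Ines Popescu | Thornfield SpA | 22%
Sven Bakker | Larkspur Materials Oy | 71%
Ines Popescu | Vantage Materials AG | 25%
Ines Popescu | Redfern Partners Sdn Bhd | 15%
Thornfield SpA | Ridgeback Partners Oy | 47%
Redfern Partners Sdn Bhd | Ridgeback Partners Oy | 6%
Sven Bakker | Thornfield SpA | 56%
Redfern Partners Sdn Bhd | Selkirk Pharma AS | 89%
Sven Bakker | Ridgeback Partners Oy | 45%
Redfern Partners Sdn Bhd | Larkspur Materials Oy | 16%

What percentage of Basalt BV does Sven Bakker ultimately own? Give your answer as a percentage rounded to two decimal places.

64.40%

Sven reaches Basalt along 2 paths.
Via Redfern → Selkirk: 60% × 89% × 100% = 53.4%.
Via Selkirk: 11% × 100% = 11%.
Total: 53.4% + 11% = 64.4%.
Rounded: 64.40%.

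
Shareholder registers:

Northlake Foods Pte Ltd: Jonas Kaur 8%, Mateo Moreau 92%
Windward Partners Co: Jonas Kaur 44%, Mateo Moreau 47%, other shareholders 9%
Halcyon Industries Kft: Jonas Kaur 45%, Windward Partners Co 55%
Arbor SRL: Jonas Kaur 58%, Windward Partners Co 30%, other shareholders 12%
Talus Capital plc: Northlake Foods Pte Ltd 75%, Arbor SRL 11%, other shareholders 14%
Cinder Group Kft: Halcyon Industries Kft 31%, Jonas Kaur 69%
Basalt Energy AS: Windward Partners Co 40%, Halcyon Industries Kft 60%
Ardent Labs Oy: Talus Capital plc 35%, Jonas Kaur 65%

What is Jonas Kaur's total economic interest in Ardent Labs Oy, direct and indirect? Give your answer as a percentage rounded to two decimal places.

69.84%

Jonas reaches Ardent along 4 paths.
Via Northlake → Talus: 8% × 75% × 35% = 2.1%.
Via Arbor → Talus: 58% × 11% × 35% = 2.233%.
Via Windward → Arbor → Talus: 44% × 30% × 11% × 35% = 0.5082%.
Direct stake: 65% = 65%.
Total: 2.1% + 2.233% + 0.5082% + 65% = 69.8412%.
Rounded: 69.84%.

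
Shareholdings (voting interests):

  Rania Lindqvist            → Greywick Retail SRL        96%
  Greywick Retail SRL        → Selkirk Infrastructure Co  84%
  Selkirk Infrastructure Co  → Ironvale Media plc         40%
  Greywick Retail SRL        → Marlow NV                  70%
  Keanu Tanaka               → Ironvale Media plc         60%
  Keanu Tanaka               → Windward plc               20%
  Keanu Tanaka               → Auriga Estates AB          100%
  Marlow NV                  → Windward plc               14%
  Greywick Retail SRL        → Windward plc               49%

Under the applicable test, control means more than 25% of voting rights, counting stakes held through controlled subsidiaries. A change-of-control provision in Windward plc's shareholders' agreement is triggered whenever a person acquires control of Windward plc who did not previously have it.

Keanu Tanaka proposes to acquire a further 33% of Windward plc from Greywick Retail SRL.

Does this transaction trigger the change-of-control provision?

The purchase adds only to Keanu's holdings (Greywick's stake shrinks), so Keanu is the only person who could newly come to control Windward.
Keanu holds 100% of Auriga, so Keanu controls Auriga.
Keanu holds 60% of Ironvale, so Keanu controls Ironvale.
In Windward, Keanu's side holds only 20%, not > 25%.
So before the transaction, Keanu does not control Windward.
After the purchase, Keanu's direct stake in Windward rises to 20% + 33% = 53%, and Greywick's stake falls to 16%.
Keanu holds 53% of Windward, so Keanu controls Windward.
Keanu did not control Windward before and does after, so the clause is triggered.

Yes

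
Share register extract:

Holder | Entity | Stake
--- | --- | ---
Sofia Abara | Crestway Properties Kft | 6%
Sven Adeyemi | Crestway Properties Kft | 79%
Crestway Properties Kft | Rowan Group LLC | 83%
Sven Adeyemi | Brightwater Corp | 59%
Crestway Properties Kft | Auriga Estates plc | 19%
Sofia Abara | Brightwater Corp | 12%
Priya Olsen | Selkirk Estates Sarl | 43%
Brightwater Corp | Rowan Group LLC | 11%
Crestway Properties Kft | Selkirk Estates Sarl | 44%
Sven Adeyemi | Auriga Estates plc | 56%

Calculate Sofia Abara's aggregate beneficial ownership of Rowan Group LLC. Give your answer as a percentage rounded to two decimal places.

6.30%

Sofia reaches Rowan along 2 paths.
Via Crestway: 6% × 83% = 4.98%.
Via Brightwater: 12% × 11% = 1.32%.
Total: 4.98% + 1.32% = 6.3%.
Rounded: 6.30%.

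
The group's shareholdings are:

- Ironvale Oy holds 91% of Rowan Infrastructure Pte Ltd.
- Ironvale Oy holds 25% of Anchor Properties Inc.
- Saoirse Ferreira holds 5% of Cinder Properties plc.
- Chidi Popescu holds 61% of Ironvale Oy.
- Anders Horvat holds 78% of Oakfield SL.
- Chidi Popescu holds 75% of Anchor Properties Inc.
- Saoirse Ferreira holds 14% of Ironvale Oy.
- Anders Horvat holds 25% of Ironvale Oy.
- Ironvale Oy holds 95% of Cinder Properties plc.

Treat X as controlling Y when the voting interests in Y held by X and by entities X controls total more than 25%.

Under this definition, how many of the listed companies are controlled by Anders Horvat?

1

Anders holds 78% of Oakfield, so Anders controls Oakfield.
No other company's threshold is met.
Anders controls 1 company.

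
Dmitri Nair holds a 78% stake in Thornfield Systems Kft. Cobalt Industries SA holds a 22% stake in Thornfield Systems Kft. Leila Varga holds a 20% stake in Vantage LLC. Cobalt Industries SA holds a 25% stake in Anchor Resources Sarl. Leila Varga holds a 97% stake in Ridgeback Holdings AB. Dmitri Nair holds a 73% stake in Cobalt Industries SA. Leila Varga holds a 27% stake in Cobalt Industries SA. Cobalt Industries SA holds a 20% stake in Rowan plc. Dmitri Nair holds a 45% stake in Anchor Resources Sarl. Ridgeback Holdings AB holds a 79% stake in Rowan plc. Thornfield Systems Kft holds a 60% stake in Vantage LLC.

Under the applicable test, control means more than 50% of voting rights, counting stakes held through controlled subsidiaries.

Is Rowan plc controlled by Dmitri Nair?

No

Dmitri holds 73% of Cobalt, so Dmitri controls Cobalt.
Cobalt and Dmitri together hold 22% + 78% = 100% of Thornfield, so Dmitri controls Thornfield.
Cobalt and Dmitri together hold 25% + 45% = 70% of Anchor, so Dmitri controls Anchor.
Thornfield holds 60% of Vantage, so Dmitri controls Vantage.
In Rowan, Dmitri's side holds only 20%, not > 50%.
So Dmitri does not control Rowan.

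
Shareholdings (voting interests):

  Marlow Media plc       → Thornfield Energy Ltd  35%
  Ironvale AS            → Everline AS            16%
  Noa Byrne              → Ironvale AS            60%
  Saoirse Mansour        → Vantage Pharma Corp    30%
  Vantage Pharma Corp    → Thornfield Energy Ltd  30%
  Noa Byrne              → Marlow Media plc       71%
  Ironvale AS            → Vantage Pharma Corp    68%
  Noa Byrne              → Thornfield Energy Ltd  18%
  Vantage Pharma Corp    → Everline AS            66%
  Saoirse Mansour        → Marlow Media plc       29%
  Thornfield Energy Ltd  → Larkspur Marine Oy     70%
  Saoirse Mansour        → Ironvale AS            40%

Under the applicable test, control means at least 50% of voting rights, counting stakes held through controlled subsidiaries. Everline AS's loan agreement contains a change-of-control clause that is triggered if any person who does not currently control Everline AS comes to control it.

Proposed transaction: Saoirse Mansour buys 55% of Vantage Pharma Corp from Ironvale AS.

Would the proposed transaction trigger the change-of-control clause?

Yes

The purchase adds only to Saoirse's holdings (Ironvale's stake shrinks), so Saoirse is the only person who could newly come to control Everline.
Saoirse's largest direct stake is 40% in Ironvale, which does not meet the threshold, so Saoirse controls no company.
Neither Saoirse nor any entity Saoirse controls holds any voting interest in Everline.
So before the transaction, Saoirse does not control Everline.
After the purchase, Saoirse's direct stake in Vantage rises to 30% + 55% = 85%, and Ironvale's stake falls to 13%.
Saoirse holds 85% of Vantage, so Saoirse controls Vantage.
Vantage holds 66% of Everline, so Saoirse controls Everline.
Saoirse did not control Everline before and does after, so the clause is triggered.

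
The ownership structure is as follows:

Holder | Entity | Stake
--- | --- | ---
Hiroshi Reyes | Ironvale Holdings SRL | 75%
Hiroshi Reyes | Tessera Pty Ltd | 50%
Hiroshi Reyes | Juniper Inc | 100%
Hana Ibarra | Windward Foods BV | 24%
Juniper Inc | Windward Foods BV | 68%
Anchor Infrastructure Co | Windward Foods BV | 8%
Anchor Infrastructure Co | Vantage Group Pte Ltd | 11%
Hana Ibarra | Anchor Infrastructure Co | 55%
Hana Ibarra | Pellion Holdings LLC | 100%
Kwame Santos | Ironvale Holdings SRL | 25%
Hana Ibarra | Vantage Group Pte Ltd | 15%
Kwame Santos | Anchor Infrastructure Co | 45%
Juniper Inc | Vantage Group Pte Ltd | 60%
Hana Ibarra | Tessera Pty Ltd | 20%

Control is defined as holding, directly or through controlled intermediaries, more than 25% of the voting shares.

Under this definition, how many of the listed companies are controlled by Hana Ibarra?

4

Hana holds 55% of Anchor, so Hana controls Anchor.
Anchor and Hana together hold 8% + 24% = 32% of Windward, so Hana controls Windward.
Hana holds 100% of Pellion, so Hana controls Pellion.
Hana and Anchor together hold 15% + 11% = 26% of Vantage, so Hana controls Vantage.
No other company's threshold is met.
Hana controls 4 companies.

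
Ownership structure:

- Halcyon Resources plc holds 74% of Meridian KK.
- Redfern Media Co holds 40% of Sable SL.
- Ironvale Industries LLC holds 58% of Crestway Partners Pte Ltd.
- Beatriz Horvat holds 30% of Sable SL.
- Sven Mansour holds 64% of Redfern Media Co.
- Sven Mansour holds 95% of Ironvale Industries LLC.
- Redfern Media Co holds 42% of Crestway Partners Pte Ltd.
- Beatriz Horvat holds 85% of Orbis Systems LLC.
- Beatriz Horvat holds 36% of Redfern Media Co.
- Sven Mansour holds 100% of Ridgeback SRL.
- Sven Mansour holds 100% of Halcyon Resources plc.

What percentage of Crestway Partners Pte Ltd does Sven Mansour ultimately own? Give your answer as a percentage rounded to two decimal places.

Sven reaches Crestway along 2 paths.
Via Redfern: 64% × 42% = 26.88%.
Via Ironvale: 95% × 58% = 55.1%.
Total: 26.88% + 55.1% = 81.98%.

81.98%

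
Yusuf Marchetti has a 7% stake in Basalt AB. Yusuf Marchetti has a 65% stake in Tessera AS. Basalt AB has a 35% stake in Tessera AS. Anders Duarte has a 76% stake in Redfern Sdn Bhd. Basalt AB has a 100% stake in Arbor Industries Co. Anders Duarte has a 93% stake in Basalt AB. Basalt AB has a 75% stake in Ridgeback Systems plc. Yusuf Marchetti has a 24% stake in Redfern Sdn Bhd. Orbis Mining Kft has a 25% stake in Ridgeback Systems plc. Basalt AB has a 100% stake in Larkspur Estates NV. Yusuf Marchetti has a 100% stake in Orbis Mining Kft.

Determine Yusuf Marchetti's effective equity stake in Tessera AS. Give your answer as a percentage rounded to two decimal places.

Yusuf reaches Tessera along 2 paths.
Direct stake: 65% = 65%.
Via Basalt: 7% × 35% = 2.45%.
Total: 65% + 2.45% = 67.45%.

67.45%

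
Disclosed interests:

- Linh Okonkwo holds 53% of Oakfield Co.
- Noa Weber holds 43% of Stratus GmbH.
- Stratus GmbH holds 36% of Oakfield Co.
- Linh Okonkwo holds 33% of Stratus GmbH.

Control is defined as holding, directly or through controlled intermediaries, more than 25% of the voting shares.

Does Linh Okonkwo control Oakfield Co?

Yes

Linh holds 33% of Stratus, so Linh controls Stratus.
Linh and Stratus together hold 53% + 36% = 89% of Oakfield, so Linh controls Oakfield.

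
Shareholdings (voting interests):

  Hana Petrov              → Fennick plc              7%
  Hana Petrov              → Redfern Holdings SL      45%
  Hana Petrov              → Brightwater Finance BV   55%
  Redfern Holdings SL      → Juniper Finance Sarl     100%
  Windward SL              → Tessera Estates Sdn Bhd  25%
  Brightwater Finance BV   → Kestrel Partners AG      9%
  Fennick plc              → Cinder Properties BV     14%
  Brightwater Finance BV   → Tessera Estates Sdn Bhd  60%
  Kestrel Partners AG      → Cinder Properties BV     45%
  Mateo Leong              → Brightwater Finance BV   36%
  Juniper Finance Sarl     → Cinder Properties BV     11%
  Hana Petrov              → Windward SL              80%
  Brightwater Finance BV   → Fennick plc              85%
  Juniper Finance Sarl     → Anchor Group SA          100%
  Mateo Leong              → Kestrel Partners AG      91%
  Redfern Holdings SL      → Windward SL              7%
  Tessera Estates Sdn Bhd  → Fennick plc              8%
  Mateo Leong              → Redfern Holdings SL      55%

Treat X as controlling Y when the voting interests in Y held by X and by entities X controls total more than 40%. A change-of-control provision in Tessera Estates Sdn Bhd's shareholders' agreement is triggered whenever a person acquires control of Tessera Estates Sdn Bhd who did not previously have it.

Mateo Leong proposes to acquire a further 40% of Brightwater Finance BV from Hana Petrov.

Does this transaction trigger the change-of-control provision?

The purchase adds only to Mateo's holdings (Hana's stake shrinks), so Mateo is the only person who could newly come to control Tessera.
Mateo holds 55% of Redfern, so Mateo controls Redfern.
Redfern holds 100% of Juniper, so Mateo controls Juniper.
Mateo holds 91% of Kestrel, so Mateo controls Kestrel.
Juniper and Kestrel together hold 11% + 45% = 56% of Cinder, so Mateo controls Cinder.
Juniper holds 100% of Anchor, so Mateo controls Anchor.
Neither Mateo nor any entity Mateo controls holds any voting interest in Tessera.
So before the transaction, Mateo does not control Tessera.
After the purchase, Mateo's direct stake in Brightwater rises to 36% + 40% = 76%, and Hana's stake falls to 15%.
Mateo holds 76% of Brightwater, so Mateo controls Brightwater.
Brightwater holds 60% of Tessera, so Mateo controls Tessera.
Mateo did not control Tessera before and does after, so the clause is triggered.

Yes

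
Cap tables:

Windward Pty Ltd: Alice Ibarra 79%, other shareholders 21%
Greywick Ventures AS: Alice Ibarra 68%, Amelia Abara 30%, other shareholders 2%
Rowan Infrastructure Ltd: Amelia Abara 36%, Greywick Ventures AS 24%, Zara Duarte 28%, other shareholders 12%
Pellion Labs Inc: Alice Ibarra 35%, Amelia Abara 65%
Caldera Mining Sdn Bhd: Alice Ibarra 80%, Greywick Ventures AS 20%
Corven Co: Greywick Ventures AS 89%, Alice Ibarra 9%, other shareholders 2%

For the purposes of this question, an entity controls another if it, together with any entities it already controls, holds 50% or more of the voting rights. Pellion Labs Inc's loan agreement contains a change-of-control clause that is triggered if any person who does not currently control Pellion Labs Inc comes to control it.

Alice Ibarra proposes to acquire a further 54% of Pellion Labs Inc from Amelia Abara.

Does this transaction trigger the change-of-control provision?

The purchase adds only to Alice's holdings (Amelia's stake shrinks), so Alice is the only person who could newly come to control Pellion.
Alice holds 79% of Windward, so Alice controls Windward.
Alice holds 68% of Greywick, so Alice controls Greywick.
Alice and Greywick together hold 80% + 20% = 100% of Caldera, so Alice controls Caldera.
Greywick and Alice together hold 89% + 9% = 98% of Corven, so Alice controls Corven.
In Pellion, Alice's side holds only 35%, not ≥ 50%.
So before the transaction, Alice does not control Pellion.
After the purchase, Alice's direct stake in Pellion rises to 35% + 54% = 89%, and Amelia's stake falls to 11%.
Alice holds 89% of Pellion, so Alice controls Pellion.
Alice did not control Pellion before and does after, so the clause is triggered.

Yes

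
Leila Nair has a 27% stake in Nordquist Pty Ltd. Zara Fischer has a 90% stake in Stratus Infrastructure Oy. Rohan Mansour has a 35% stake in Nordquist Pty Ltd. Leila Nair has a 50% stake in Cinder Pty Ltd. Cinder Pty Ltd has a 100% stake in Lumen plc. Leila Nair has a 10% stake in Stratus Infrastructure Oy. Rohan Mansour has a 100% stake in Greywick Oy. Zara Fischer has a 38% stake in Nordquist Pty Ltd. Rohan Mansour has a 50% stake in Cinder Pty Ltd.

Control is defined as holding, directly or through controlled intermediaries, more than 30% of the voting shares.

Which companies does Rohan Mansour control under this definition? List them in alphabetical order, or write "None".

Rohan holds 35% of Nordquist, so Rohan controls Nordquist.
Rohan holds 50% of Cinder, so Rohan controls Cinder.
Rohan holds 100% of Greywick, so Rohan controls Greywick.
Cinder holds 100% of Lumen, so Rohan controls Lumen.
No other company's threshold is met.

Cinder Pty Ltd, Greywick Oy, Lumen plc, Nordquist Pty Ltd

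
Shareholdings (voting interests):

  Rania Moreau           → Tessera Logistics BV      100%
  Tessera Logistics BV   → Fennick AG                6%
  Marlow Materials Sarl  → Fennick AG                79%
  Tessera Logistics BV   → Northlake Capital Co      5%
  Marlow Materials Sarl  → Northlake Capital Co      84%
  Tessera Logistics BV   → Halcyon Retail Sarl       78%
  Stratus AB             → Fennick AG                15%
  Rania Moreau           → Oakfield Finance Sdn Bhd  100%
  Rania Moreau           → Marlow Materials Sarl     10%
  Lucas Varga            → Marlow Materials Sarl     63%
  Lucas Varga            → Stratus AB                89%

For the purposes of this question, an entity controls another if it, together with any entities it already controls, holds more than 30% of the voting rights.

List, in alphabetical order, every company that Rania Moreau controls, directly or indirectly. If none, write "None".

Halcyon Retail Sarl, Oakfield Finance Sdn Bhd, Tessera Logistics BV

Rania holds 100% of Tessera, so Rania controls Tessera.
Tessera holds 78% of Halcyon, so Rania controls Halcyon.
Rania holds 100% of Oakfield, so Rania controls Oakfield.
No other company's threshold is met.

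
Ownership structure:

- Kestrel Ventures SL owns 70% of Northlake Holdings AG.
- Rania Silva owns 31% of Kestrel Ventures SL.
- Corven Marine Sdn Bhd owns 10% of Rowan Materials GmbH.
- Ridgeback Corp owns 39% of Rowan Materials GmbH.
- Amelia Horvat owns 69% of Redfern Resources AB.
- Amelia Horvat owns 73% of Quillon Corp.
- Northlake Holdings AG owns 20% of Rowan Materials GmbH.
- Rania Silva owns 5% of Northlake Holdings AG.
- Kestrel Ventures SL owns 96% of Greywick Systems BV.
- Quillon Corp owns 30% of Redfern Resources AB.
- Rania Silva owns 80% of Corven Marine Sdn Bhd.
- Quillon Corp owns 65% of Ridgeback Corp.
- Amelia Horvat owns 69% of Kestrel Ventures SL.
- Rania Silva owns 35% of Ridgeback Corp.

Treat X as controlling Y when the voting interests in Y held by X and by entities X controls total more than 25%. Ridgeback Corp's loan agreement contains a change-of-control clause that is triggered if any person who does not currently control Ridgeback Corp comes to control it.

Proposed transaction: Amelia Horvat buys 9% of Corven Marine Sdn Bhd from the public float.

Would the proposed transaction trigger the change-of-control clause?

The purchase changes only Amelia's holdings, so Amelia is the only person who could newly come to control Ridgeback.
Amelia holds 73% of Quillon, so Amelia controls Quillon.
Quillon holds 65% of Ridgeback, so Amelia controls Ridgeback.
So Amelia already controls Ridgeback before the transaction.
After the purchase, Amelia holds 9% of Corven directly.
Amelia controlled Ridgeback already, so this is not a new person acquiring control; every other person's position is unchanged or reduced.
No new person acquires control, so the clause is not triggered.

No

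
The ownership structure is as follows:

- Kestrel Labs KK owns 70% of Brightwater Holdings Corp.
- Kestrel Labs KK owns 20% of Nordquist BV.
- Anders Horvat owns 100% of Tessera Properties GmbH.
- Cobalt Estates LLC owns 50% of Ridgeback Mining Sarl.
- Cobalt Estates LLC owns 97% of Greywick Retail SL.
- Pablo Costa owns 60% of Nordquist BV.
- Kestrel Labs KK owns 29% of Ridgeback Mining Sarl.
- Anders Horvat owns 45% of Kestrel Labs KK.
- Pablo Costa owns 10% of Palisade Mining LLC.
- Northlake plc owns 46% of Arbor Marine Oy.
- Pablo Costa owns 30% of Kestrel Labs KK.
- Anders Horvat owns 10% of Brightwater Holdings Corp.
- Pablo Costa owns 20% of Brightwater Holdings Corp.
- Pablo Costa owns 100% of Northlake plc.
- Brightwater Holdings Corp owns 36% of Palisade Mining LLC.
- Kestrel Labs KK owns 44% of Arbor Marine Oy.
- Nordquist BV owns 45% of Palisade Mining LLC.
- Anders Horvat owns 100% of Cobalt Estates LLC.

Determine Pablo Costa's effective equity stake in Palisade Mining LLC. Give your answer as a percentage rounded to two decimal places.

Pablo reaches Palisade along 5 paths.
Direct stake: 10% = 10%.
Via Kestrel → Brightwater: 30% × 70% × 36% = 7.56%.
Via Brightwater: 20% × 36% = 7.2%.
Via Nordquist: 60% × 45% = 27%.
Via Kestrel → Nordquist: 30% × 20% × 45% = 2.7%.
Total: 10% + 7.56% + 7.2% + 27% + 2.7% = 54.46%.

54.46%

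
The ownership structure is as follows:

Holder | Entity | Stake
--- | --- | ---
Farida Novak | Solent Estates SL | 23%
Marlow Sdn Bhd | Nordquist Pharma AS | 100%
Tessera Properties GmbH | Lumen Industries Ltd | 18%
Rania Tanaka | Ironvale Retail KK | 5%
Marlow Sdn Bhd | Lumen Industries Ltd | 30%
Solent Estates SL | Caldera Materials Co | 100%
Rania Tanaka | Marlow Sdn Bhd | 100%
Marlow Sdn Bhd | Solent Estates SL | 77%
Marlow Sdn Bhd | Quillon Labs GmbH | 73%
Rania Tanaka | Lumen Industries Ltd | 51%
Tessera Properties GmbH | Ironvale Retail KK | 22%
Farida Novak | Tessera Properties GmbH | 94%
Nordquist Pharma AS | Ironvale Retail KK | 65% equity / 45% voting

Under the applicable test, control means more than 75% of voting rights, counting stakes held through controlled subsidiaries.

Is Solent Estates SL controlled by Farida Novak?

Farida holds 94% of Tessera, so Farida controls Tessera.
In Solent, Farida's side holds only 23%, not > 75%.
So Farida does not control Solent.

No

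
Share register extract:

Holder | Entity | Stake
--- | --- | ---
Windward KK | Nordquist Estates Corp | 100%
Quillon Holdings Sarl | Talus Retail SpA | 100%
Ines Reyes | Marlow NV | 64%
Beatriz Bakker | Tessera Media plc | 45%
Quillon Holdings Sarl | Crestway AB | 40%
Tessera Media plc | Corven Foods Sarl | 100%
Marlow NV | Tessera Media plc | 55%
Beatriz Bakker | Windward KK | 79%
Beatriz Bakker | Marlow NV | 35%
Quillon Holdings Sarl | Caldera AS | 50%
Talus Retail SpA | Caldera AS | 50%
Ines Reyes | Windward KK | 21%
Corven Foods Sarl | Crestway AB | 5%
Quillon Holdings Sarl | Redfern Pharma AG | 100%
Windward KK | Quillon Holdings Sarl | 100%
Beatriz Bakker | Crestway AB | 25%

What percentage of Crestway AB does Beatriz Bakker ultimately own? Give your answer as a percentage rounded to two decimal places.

Beatriz reaches Crestway along 4 paths.
Direct stake: 25% = 25%.
Via Windward → Quillon: 79% × 100% × 40% = 31.6%.
Via Marlow → Tessera → Corven: 35% × 55% × 100% × 5% = 0.9625%.
Via Tessera → Corven: 45% × 100% × 5% = 2.25%.
Total: 25% + 31.6% + 0.9625% + 2.25% = 59.8125%.
Rounded: 59.81%.

59.81%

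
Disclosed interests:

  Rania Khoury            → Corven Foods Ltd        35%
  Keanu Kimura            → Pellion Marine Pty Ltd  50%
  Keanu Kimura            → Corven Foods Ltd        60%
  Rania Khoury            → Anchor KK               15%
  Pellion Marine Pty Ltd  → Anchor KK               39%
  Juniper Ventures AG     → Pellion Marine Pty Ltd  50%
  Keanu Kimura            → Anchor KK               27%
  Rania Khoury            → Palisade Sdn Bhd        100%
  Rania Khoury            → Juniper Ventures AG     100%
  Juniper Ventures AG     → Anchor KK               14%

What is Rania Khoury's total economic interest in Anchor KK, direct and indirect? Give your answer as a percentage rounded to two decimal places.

Rania reaches Anchor along 3 paths.
Direct stake: 15% = 15%.
Via Juniper → Pellion: 100% × 50% × 39% = 19.5%.
Via Juniper: 100% × 14% = 14%.
Total: 15% + 19.5% + 14% = 48.5%.
Rounded: 48.50%.

48.50%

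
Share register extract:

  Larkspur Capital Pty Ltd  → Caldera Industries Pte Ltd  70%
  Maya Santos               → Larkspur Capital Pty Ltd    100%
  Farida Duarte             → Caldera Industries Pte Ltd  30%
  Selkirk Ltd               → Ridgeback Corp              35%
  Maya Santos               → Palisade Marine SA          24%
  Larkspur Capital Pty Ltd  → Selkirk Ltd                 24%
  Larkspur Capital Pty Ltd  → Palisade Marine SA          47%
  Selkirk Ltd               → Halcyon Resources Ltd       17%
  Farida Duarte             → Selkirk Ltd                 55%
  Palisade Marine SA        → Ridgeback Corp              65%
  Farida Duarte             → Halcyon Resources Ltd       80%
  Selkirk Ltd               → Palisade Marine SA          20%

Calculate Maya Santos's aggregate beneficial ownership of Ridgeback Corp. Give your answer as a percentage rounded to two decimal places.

Maya reaches Ridgeback along 4 paths.
Via Larkspur → Selkirk: 100% × 24% × 35% = 8.4%.
Via Larkspur → Selkirk → Palisade: 100% × 24% × 20% × 65% = 3.12%.
Via Larkspur → Palisade: 100% × 47% × 65% = 30.55%.
Via Palisade: 24% × 65% = 15.6%.
Total: 8.4% + 3.12% + 30.55% + 15.6% = 57.67%.

57.67%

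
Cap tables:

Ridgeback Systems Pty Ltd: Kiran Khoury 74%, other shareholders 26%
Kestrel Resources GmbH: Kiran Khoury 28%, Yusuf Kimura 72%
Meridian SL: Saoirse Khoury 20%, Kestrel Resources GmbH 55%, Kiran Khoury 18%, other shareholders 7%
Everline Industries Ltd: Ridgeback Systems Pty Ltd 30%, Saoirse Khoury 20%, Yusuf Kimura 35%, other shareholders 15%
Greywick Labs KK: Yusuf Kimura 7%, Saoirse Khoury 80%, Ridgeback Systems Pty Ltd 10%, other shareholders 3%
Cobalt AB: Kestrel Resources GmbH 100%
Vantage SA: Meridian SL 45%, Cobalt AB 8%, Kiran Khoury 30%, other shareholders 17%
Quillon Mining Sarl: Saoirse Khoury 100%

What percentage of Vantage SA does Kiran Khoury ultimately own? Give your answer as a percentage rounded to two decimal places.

Kiran reaches Vantage along 4 paths.
Via Kestrel → Meridian: 28% × 55% × 45% = 6.93%.
Via Meridian: 18% × 45% = 8.1%.
Via Kestrel → Cobalt: 28% × 100% × 8% = 2.24%.
Direct stake: 30% = 30%.
Total: 6.93% + 8.1% + 2.24% + 30% = 47.27%.

47.27%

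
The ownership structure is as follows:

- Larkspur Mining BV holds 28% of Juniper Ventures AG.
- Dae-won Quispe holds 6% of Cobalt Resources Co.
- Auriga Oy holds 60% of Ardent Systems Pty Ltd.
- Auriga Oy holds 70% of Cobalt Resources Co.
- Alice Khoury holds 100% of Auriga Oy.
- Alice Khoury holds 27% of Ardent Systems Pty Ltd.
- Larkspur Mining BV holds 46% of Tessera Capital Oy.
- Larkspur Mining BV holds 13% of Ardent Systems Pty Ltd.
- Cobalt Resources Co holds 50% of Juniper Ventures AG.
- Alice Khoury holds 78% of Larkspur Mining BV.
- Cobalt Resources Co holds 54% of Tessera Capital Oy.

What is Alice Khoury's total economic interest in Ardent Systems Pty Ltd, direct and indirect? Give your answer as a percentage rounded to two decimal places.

Alice reaches Ardent along 3 paths.
Direct stake: 27% = 27%.
Via Larkspur: 78% × 13% = 10.14%.
Via Auriga: 100% × 60% = 60%.
Total: 27% + 10.14% + 60% = 97.14%.

97.14%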